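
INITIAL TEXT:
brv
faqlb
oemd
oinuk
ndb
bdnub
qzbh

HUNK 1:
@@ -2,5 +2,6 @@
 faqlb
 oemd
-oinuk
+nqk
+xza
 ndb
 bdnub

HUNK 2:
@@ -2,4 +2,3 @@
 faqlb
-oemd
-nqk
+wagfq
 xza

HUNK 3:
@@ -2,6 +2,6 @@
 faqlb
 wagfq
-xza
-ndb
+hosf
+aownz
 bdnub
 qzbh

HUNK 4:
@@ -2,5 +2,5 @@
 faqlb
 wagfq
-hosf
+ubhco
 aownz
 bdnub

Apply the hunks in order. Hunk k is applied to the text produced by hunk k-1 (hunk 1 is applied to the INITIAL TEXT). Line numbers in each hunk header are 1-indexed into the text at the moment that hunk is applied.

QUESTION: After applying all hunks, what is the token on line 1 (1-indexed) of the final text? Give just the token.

Answer: brv

Derivation:
Hunk 1: at line 2 remove [oinuk] add [nqk,xza] -> 8 lines: brv faqlb oemd nqk xza ndb bdnub qzbh
Hunk 2: at line 2 remove [oemd,nqk] add [wagfq] -> 7 lines: brv faqlb wagfq xza ndb bdnub qzbh
Hunk 3: at line 2 remove [xza,ndb] add [hosf,aownz] -> 7 lines: brv faqlb wagfq hosf aownz bdnub qzbh
Hunk 4: at line 2 remove [hosf] add [ubhco] -> 7 lines: brv faqlb wagfq ubhco aownz bdnub qzbh
Final line 1: brv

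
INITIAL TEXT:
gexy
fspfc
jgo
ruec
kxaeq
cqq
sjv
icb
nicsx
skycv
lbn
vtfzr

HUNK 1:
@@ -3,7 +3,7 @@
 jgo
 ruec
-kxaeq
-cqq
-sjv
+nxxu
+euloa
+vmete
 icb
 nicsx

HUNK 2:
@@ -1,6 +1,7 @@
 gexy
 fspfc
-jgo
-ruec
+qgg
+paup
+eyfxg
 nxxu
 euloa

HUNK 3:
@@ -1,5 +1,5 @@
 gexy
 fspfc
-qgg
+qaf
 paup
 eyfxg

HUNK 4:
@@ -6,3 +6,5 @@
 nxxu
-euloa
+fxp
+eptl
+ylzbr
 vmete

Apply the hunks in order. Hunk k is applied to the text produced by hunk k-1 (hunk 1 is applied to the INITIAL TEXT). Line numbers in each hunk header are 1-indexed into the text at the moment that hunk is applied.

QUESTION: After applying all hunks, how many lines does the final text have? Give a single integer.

Answer: 15

Derivation:
Hunk 1: at line 3 remove [kxaeq,cqq,sjv] add [nxxu,euloa,vmete] -> 12 lines: gexy fspfc jgo ruec nxxu euloa vmete icb nicsx skycv lbn vtfzr
Hunk 2: at line 1 remove [jgo,ruec] add [qgg,paup,eyfxg] -> 13 lines: gexy fspfc qgg paup eyfxg nxxu euloa vmete icb nicsx skycv lbn vtfzr
Hunk 3: at line 1 remove [qgg] add [qaf] -> 13 lines: gexy fspfc qaf paup eyfxg nxxu euloa vmete icb nicsx skycv lbn vtfzr
Hunk 4: at line 6 remove [euloa] add [fxp,eptl,ylzbr] -> 15 lines: gexy fspfc qaf paup eyfxg nxxu fxp eptl ylzbr vmete icb nicsx skycv lbn vtfzr
Final line count: 15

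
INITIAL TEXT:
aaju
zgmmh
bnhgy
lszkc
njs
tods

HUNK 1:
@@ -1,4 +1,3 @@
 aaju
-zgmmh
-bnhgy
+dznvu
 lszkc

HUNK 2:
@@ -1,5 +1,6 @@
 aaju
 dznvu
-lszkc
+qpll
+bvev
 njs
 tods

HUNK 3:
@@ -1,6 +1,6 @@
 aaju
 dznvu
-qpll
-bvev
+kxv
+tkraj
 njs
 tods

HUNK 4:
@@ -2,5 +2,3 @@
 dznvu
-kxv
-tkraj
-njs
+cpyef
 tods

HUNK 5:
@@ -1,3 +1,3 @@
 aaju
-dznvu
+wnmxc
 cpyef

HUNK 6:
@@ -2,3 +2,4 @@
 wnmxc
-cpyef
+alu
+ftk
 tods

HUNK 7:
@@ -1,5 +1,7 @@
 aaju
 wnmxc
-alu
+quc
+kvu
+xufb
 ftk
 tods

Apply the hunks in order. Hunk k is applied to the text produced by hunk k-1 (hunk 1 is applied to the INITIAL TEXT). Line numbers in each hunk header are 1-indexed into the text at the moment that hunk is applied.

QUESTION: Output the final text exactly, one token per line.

Hunk 1: at line 1 remove [zgmmh,bnhgy] add [dznvu] -> 5 lines: aaju dznvu lszkc njs tods
Hunk 2: at line 1 remove [lszkc] add [qpll,bvev] -> 6 lines: aaju dznvu qpll bvev njs tods
Hunk 3: at line 1 remove [qpll,bvev] add [kxv,tkraj] -> 6 lines: aaju dznvu kxv tkraj njs tods
Hunk 4: at line 2 remove [kxv,tkraj,njs] add [cpyef] -> 4 lines: aaju dznvu cpyef tods
Hunk 5: at line 1 remove [dznvu] add [wnmxc] -> 4 lines: aaju wnmxc cpyef tods
Hunk 6: at line 2 remove [cpyef] add [alu,ftk] -> 5 lines: aaju wnmxc alu ftk tods
Hunk 7: at line 1 remove [alu] add [quc,kvu,xufb] -> 7 lines: aaju wnmxc quc kvu xufb ftk tods

Answer: aaju
wnmxc
quc
kvu
xufb
ftk
tods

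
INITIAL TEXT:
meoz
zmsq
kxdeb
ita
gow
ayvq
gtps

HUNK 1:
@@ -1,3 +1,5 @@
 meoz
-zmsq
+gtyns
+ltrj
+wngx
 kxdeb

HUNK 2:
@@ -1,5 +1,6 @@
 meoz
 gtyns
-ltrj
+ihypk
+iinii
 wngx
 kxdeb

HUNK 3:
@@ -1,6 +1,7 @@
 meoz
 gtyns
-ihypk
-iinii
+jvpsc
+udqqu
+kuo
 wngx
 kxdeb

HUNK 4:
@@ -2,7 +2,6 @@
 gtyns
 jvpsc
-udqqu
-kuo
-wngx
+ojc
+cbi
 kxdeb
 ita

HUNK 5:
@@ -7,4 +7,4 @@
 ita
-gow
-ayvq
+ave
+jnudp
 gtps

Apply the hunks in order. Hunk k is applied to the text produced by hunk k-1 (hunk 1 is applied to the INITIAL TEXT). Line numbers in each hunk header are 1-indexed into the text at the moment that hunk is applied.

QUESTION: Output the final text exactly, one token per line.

Hunk 1: at line 1 remove [zmsq] add [gtyns,ltrj,wngx] -> 9 lines: meoz gtyns ltrj wngx kxdeb ita gow ayvq gtps
Hunk 2: at line 1 remove [ltrj] add [ihypk,iinii] -> 10 lines: meoz gtyns ihypk iinii wngx kxdeb ita gow ayvq gtps
Hunk 3: at line 1 remove [ihypk,iinii] add [jvpsc,udqqu,kuo] -> 11 lines: meoz gtyns jvpsc udqqu kuo wngx kxdeb ita gow ayvq gtps
Hunk 4: at line 2 remove [udqqu,kuo,wngx] add [ojc,cbi] -> 10 lines: meoz gtyns jvpsc ojc cbi kxdeb ita gow ayvq gtps
Hunk 5: at line 7 remove [gow,ayvq] add [ave,jnudp] -> 10 lines: meoz gtyns jvpsc ojc cbi kxdeb ita ave jnudp gtps

Answer: meoz
gtyns
jvpsc
ojc
cbi
kxdeb
ita
ave
jnudp
gtps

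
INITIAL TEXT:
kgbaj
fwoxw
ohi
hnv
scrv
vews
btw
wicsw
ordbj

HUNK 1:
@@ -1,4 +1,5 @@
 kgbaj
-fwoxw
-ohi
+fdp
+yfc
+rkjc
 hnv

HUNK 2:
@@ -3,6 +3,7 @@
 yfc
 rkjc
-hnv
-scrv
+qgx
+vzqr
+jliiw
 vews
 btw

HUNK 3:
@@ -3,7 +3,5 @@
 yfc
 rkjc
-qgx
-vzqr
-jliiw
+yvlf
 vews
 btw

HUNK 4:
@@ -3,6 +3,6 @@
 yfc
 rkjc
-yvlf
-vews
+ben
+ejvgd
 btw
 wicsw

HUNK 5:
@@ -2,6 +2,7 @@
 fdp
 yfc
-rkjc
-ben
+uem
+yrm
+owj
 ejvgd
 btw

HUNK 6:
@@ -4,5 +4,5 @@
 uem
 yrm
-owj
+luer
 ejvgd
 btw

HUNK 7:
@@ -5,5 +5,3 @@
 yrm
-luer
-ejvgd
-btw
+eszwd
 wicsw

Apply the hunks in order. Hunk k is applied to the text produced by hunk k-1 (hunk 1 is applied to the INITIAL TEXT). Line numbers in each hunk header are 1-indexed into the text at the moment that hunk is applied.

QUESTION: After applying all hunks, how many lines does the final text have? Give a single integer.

Hunk 1: at line 1 remove [fwoxw,ohi] add [fdp,yfc,rkjc] -> 10 lines: kgbaj fdp yfc rkjc hnv scrv vews btw wicsw ordbj
Hunk 2: at line 3 remove [hnv,scrv] add [qgx,vzqr,jliiw] -> 11 lines: kgbaj fdp yfc rkjc qgx vzqr jliiw vews btw wicsw ordbj
Hunk 3: at line 3 remove [qgx,vzqr,jliiw] add [yvlf] -> 9 lines: kgbaj fdp yfc rkjc yvlf vews btw wicsw ordbj
Hunk 4: at line 3 remove [yvlf,vews] add [ben,ejvgd] -> 9 lines: kgbaj fdp yfc rkjc ben ejvgd btw wicsw ordbj
Hunk 5: at line 2 remove [rkjc,ben] add [uem,yrm,owj] -> 10 lines: kgbaj fdp yfc uem yrm owj ejvgd btw wicsw ordbj
Hunk 6: at line 4 remove [owj] add [luer] -> 10 lines: kgbaj fdp yfc uem yrm luer ejvgd btw wicsw ordbj
Hunk 7: at line 5 remove [luer,ejvgd,btw] add [eszwd] -> 8 lines: kgbaj fdp yfc uem yrm eszwd wicsw ordbj
Final line count: 8

Answer: 8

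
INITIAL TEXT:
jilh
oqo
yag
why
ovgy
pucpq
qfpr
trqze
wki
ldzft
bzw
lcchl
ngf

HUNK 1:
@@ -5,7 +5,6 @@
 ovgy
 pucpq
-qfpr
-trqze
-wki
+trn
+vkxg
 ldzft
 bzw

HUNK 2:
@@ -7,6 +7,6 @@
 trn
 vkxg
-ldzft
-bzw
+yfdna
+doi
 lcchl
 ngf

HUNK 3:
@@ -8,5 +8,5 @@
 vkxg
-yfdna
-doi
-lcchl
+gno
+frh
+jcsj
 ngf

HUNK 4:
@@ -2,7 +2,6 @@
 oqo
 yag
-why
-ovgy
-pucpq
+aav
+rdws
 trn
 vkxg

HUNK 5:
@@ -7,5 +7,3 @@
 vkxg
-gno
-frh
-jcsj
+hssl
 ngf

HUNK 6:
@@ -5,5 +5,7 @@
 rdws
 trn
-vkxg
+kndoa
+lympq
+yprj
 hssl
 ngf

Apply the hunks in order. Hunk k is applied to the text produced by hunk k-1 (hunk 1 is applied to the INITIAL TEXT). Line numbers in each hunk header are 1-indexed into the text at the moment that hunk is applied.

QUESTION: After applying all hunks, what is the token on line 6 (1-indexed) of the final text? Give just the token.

Hunk 1: at line 5 remove [qfpr,trqze,wki] add [trn,vkxg] -> 12 lines: jilh oqo yag why ovgy pucpq trn vkxg ldzft bzw lcchl ngf
Hunk 2: at line 7 remove [ldzft,bzw] add [yfdna,doi] -> 12 lines: jilh oqo yag why ovgy pucpq trn vkxg yfdna doi lcchl ngf
Hunk 3: at line 8 remove [yfdna,doi,lcchl] add [gno,frh,jcsj] -> 12 lines: jilh oqo yag why ovgy pucpq trn vkxg gno frh jcsj ngf
Hunk 4: at line 2 remove [why,ovgy,pucpq] add [aav,rdws] -> 11 lines: jilh oqo yag aav rdws trn vkxg gno frh jcsj ngf
Hunk 5: at line 7 remove [gno,frh,jcsj] add [hssl] -> 9 lines: jilh oqo yag aav rdws trn vkxg hssl ngf
Hunk 6: at line 5 remove [vkxg] add [kndoa,lympq,yprj] -> 11 lines: jilh oqo yag aav rdws trn kndoa lympq yprj hssl ngf
Final line 6: trn

Answer: trn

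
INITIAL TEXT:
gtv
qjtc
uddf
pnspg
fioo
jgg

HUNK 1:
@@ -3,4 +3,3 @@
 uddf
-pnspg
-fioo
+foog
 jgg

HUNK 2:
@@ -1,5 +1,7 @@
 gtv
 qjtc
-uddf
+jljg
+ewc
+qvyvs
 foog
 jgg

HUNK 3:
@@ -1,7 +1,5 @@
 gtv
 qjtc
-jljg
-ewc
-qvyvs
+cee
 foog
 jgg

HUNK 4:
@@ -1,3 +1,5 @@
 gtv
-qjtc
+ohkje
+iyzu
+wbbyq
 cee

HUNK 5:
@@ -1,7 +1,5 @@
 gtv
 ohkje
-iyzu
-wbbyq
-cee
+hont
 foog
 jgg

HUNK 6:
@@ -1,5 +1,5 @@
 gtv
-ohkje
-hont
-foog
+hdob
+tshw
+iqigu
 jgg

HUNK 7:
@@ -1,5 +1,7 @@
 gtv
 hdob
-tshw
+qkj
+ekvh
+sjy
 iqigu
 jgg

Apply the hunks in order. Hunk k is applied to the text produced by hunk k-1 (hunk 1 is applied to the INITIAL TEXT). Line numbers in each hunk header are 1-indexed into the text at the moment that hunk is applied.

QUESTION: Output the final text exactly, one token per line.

Hunk 1: at line 3 remove [pnspg,fioo] add [foog] -> 5 lines: gtv qjtc uddf foog jgg
Hunk 2: at line 1 remove [uddf] add [jljg,ewc,qvyvs] -> 7 lines: gtv qjtc jljg ewc qvyvs foog jgg
Hunk 3: at line 1 remove [jljg,ewc,qvyvs] add [cee] -> 5 lines: gtv qjtc cee foog jgg
Hunk 4: at line 1 remove [qjtc] add [ohkje,iyzu,wbbyq] -> 7 lines: gtv ohkje iyzu wbbyq cee foog jgg
Hunk 5: at line 1 remove [iyzu,wbbyq,cee] add [hont] -> 5 lines: gtv ohkje hont foog jgg
Hunk 6: at line 1 remove [ohkje,hont,foog] add [hdob,tshw,iqigu] -> 5 lines: gtv hdob tshw iqigu jgg
Hunk 7: at line 1 remove [tshw] add [qkj,ekvh,sjy] -> 7 lines: gtv hdob qkj ekvh sjy iqigu jgg

Answer: gtv
hdob
qkj
ekvh
sjy
iqigu
jgg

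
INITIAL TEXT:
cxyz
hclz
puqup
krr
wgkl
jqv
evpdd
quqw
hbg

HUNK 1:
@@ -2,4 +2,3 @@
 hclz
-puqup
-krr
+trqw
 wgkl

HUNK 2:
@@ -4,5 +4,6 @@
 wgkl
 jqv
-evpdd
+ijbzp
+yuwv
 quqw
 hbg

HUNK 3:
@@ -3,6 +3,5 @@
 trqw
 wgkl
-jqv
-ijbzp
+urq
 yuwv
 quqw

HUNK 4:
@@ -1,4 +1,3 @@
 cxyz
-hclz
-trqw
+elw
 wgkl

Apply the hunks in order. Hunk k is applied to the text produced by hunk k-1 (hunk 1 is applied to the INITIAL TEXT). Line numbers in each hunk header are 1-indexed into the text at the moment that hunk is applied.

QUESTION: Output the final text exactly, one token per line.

Answer: cxyz
elw
wgkl
urq
yuwv
quqw
hbg

Derivation:
Hunk 1: at line 2 remove [puqup,krr] add [trqw] -> 8 lines: cxyz hclz trqw wgkl jqv evpdd quqw hbg
Hunk 2: at line 4 remove [evpdd] add [ijbzp,yuwv] -> 9 lines: cxyz hclz trqw wgkl jqv ijbzp yuwv quqw hbg
Hunk 3: at line 3 remove [jqv,ijbzp] add [urq] -> 8 lines: cxyz hclz trqw wgkl urq yuwv quqw hbg
Hunk 4: at line 1 remove [hclz,trqw] add [elw] -> 7 lines: cxyz elw wgkl urq yuwv quqw hbg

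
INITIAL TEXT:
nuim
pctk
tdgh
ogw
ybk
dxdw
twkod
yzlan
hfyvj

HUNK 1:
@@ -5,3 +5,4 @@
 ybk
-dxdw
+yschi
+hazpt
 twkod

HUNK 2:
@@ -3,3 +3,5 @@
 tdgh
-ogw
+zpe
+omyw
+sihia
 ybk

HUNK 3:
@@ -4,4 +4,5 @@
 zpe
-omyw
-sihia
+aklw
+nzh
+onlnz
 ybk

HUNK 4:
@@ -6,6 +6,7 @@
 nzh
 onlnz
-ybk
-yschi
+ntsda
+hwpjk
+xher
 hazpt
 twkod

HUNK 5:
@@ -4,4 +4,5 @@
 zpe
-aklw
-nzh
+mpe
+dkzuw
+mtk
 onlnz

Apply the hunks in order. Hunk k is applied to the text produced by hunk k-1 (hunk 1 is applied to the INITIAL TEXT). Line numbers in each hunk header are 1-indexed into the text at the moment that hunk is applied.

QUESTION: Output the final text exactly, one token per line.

Answer: nuim
pctk
tdgh
zpe
mpe
dkzuw
mtk
onlnz
ntsda
hwpjk
xher
hazpt
twkod
yzlan
hfyvj

Derivation:
Hunk 1: at line 5 remove [dxdw] add [yschi,hazpt] -> 10 lines: nuim pctk tdgh ogw ybk yschi hazpt twkod yzlan hfyvj
Hunk 2: at line 3 remove [ogw] add [zpe,omyw,sihia] -> 12 lines: nuim pctk tdgh zpe omyw sihia ybk yschi hazpt twkod yzlan hfyvj
Hunk 3: at line 4 remove [omyw,sihia] add [aklw,nzh,onlnz] -> 13 lines: nuim pctk tdgh zpe aklw nzh onlnz ybk yschi hazpt twkod yzlan hfyvj
Hunk 4: at line 6 remove [ybk,yschi] add [ntsda,hwpjk,xher] -> 14 lines: nuim pctk tdgh zpe aklw nzh onlnz ntsda hwpjk xher hazpt twkod yzlan hfyvj
Hunk 5: at line 4 remove [aklw,nzh] add [mpe,dkzuw,mtk] -> 15 lines: nuim pctk tdgh zpe mpe dkzuw mtk onlnz ntsda hwpjk xher hazpt twkod yzlan hfyvj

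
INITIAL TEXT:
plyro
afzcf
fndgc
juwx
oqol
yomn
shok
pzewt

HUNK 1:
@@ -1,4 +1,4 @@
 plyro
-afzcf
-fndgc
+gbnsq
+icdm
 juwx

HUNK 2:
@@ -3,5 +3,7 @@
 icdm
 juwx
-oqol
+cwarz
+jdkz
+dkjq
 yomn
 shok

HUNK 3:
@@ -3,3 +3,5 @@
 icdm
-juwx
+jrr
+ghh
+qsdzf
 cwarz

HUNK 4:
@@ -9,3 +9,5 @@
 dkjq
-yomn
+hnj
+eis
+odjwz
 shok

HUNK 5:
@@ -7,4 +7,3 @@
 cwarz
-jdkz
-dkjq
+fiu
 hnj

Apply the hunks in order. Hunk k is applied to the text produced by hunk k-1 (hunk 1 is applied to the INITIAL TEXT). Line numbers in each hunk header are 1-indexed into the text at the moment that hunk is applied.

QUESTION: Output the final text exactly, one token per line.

Hunk 1: at line 1 remove [afzcf,fndgc] add [gbnsq,icdm] -> 8 lines: plyro gbnsq icdm juwx oqol yomn shok pzewt
Hunk 2: at line 3 remove [oqol] add [cwarz,jdkz,dkjq] -> 10 lines: plyro gbnsq icdm juwx cwarz jdkz dkjq yomn shok pzewt
Hunk 3: at line 3 remove [juwx] add [jrr,ghh,qsdzf] -> 12 lines: plyro gbnsq icdm jrr ghh qsdzf cwarz jdkz dkjq yomn shok pzewt
Hunk 4: at line 9 remove [yomn] add [hnj,eis,odjwz] -> 14 lines: plyro gbnsq icdm jrr ghh qsdzf cwarz jdkz dkjq hnj eis odjwz shok pzewt
Hunk 5: at line 7 remove [jdkz,dkjq] add [fiu] -> 13 lines: plyro gbnsq icdm jrr ghh qsdzf cwarz fiu hnj eis odjwz shok pzewt

Answer: plyro
gbnsq
icdm
jrr
ghh
qsdzf
cwarz
fiu
hnj
eis
odjwz
shok
pzewt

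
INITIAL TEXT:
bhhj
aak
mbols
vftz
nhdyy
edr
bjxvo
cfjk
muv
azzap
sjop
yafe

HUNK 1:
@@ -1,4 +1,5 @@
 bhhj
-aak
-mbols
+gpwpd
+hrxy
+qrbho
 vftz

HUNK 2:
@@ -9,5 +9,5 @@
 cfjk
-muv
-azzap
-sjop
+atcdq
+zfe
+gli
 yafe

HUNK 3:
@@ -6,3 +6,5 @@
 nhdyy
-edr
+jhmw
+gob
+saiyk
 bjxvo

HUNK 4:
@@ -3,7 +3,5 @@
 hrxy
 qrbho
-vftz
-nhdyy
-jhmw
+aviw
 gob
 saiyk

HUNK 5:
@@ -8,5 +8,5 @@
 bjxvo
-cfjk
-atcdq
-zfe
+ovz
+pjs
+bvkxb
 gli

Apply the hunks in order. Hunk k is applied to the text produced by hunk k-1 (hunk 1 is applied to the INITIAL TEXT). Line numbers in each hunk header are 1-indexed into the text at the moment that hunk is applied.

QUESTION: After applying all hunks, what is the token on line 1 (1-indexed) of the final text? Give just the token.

Hunk 1: at line 1 remove [aak,mbols] add [gpwpd,hrxy,qrbho] -> 13 lines: bhhj gpwpd hrxy qrbho vftz nhdyy edr bjxvo cfjk muv azzap sjop yafe
Hunk 2: at line 9 remove [muv,azzap,sjop] add [atcdq,zfe,gli] -> 13 lines: bhhj gpwpd hrxy qrbho vftz nhdyy edr bjxvo cfjk atcdq zfe gli yafe
Hunk 3: at line 6 remove [edr] add [jhmw,gob,saiyk] -> 15 lines: bhhj gpwpd hrxy qrbho vftz nhdyy jhmw gob saiyk bjxvo cfjk atcdq zfe gli yafe
Hunk 4: at line 3 remove [vftz,nhdyy,jhmw] add [aviw] -> 13 lines: bhhj gpwpd hrxy qrbho aviw gob saiyk bjxvo cfjk atcdq zfe gli yafe
Hunk 5: at line 8 remove [cfjk,atcdq,zfe] add [ovz,pjs,bvkxb] -> 13 lines: bhhj gpwpd hrxy qrbho aviw gob saiyk bjxvo ovz pjs bvkxb gli yafe
Final line 1: bhhj

Answer: bhhj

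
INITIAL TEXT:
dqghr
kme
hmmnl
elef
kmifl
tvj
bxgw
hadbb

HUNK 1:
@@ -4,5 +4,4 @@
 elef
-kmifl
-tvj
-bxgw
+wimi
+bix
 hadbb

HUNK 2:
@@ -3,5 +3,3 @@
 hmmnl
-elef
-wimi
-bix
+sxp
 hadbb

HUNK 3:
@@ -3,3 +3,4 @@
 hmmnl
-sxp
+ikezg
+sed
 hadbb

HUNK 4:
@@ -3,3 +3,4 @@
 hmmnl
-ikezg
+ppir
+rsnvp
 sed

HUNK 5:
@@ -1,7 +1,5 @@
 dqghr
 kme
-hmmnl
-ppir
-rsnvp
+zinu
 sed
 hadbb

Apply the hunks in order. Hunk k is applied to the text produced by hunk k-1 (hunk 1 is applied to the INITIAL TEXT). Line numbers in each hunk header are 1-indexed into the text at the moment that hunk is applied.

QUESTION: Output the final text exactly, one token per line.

Answer: dqghr
kme
zinu
sed
hadbb

Derivation:
Hunk 1: at line 4 remove [kmifl,tvj,bxgw] add [wimi,bix] -> 7 lines: dqghr kme hmmnl elef wimi bix hadbb
Hunk 2: at line 3 remove [elef,wimi,bix] add [sxp] -> 5 lines: dqghr kme hmmnl sxp hadbb
Hunk 3: at line 3 remove [sxp] add [ikezg,sed] -> 6 lines: dqghr kme hmmnl ikezg sed hadbb
Hunk 4: at line 3 remove [ikezg] add [ppir,rsnvp] -> 7 lines: dqghr kme hmmnl ppir rsnvp sed hadbb
Hunk 5: at line 1 remove [hmmnl,ppir,rsnvp] add [zinu] -> 5 lines: dqghr kme zinu sed hadbb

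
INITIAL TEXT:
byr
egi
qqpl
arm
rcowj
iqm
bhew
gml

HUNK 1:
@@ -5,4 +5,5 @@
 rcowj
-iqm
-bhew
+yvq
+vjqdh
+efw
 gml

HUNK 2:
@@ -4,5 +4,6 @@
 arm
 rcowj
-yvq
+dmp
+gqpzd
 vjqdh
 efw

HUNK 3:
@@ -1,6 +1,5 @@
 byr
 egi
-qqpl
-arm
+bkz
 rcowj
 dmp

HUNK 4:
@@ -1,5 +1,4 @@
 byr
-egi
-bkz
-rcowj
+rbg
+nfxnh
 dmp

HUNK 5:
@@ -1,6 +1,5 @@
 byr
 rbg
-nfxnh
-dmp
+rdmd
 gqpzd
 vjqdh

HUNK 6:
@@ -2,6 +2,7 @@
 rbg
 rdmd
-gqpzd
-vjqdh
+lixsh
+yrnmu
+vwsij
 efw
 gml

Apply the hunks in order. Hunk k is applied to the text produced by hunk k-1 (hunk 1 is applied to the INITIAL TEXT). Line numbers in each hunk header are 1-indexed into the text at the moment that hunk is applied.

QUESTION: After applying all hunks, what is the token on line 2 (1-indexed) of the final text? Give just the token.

Answer: rbg

Derivation:
Hunk 1: at line 5 remove [iqm,bhew] add [yvq,vjqdh,efw] -> 9 lines: byr egi qqpl arm rcowj yvq vjqdh efw gml
Hunk 2: at line 4 remove [yvq] add [dmp,gqpzd] -> 10 lines: byr egi qqpl arm rcowj dmp gqpzd vjqdh efw gml
Hunk 3: at line 1 remove [qqpl,arm] add [bkz] -> 9 lines: byr egi bkz rcowj dmp gqpzd vjqdh efw gml
Hunk 4: at line 1 remove [egi,bkz,rcowj] add [rbg,nfxnh] -> 8 lines: byr rbg nfxnh dmp gqpzd vjqdh efw gml
Hunk 5: at line 1 remove [nfxnh,dmp] add [rdmd] -> 7 lines: byr rbg rdmd gqpzd vjqdh efw gml
Hunk 6: at line 2 remove [gqpzd,vjqdh] add [lixsh,yrnmu,vwsij] -> 8 lines: byr rbg rdmd lixsh yrnmu vwsij efw gml
Final line 2: rbg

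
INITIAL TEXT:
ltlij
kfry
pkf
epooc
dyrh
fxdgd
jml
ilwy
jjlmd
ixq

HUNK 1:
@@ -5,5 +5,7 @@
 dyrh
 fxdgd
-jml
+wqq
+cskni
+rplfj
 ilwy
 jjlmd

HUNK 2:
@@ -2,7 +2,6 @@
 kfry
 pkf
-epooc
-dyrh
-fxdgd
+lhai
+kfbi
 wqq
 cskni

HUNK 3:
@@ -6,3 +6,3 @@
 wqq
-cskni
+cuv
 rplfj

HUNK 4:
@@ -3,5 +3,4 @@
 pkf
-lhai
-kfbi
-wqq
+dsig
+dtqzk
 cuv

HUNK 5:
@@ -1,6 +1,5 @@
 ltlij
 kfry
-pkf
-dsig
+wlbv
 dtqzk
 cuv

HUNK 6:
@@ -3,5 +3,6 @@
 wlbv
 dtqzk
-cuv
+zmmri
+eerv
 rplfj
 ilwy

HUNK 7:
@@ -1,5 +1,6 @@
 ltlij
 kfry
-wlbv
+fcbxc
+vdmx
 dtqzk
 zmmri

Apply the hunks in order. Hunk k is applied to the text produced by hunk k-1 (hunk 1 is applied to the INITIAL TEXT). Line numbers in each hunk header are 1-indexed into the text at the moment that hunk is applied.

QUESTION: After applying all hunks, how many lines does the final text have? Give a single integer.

Hunk 1: at line 5 remove [jml] add [wqq,cskni,rplfj] -> 12 lines: ltlij kfry pkf epooc dyrh fxdgd wqq cskni rplfj ilwy jjlmd ixq
Hunk 2: at line 2 remove [epooc,dyrh,fxdgd] add [lhai,kfbi] -> 11 lines: ltlij kfry pkf lhai kfbi wqq cskni rplfj ilwy jjlmd ixq
Hunk 3: at line 6 remove [cskni] add [cuv] -> 11 lines: ltlij kfry pkf lhai kfbi wqq cuv rplfj ilwy jjlmd ixq
Hunk 4: at line 3 remove [lhai,kfbi,wqq] add [dsig,dtqzk] -> 10 lines: ltlij kfry pkf dsig dtqzk cuv rplfj ilwy jjlmd ixq
Hunk 5: at line 1 remove [pkf,dsig] add [wlbv] -> 9 lines: ltlij kfry wlbv dtqzk cuv rplfj ilwy jjlmd ixq
Hunk 6: at line 3 remove [cuv] add [zmmri,eerv] -> 10 lines: ltlij kfry wlbv dtqzk zmmri eerv rplfj ilwy jjlmd ixq
Hunk 7: at line 1 remove [wlbv] add [fcbxc,vdmx] -> 11 lines: ltlij kfry fcbxc vdmx dtqzk zmmri eerv rplfj ilwy jjlmd ixq
Final line count: 11

Answer: 11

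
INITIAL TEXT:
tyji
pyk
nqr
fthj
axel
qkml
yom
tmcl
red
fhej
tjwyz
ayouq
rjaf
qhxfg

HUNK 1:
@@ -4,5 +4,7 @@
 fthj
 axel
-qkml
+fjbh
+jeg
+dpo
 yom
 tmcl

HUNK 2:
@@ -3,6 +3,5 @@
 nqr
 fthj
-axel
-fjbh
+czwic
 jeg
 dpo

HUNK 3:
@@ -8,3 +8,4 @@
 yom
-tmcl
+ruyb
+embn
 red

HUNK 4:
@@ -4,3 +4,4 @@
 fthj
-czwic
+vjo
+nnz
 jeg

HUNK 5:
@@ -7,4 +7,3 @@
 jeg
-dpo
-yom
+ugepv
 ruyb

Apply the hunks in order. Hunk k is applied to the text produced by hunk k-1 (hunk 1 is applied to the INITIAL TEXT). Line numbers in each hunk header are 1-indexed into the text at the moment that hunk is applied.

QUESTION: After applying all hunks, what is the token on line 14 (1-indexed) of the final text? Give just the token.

Answer: ayouq

Derivation:
Hunk 1: at line 4 remove [qkml] add [fjbh,jeg,dpo] -> 16 lines: tyji pyk nqr fthj axel fjbh jeg dpo yom tmcl red fhej tjwyz ayouq rjaf qhxfg
Hunk 2: at line 3 remove [axel,fjbh] add [czwic] -> 15 lines: tyji pyk nqr fthj czwic jeg dpo yom tmcl red fhej tjwyz ayouq rjaf qhxfg
Hunk 3: at line 8 remove [tmcl] add [ruyb,embn] -> 16 lines: tyji pyk nqr fthj czwic jeg dpo yom ruyb embn red fhej tjwyz ayouq rjaf qhxfg
Hunk 4: at line 4 remove [czwic] add [vjo,nnz] -> 17 lines: tyji pyk nqr fthj vjo nnz jeg dpo yom ruyb embn red fhej tjwyz ayouq rjaf qhxfg
Hunk 5: at line 7 remove [dpo,yom] add [ugepv] -> 16 lines: tyji pyk nqr fthj vjo nnz jeg ugepv ruyb embn red fhej tjwyz ayouq rjaf qhxfg
Final line 14: ayouq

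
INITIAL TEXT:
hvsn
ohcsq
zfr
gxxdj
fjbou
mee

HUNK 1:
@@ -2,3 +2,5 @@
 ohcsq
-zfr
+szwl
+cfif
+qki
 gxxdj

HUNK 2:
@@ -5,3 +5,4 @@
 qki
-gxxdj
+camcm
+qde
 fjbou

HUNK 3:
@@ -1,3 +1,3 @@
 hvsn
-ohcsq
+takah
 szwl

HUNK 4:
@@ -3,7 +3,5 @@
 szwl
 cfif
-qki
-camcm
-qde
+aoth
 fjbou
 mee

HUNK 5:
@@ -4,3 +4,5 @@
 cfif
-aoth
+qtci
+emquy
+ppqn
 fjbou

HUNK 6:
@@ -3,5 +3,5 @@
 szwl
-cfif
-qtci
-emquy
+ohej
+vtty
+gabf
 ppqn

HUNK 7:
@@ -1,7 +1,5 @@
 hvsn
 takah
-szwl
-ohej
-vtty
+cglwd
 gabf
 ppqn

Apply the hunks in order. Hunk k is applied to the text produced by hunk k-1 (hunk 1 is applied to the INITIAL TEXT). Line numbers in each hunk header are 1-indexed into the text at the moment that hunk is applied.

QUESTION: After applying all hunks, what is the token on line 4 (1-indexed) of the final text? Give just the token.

Answer: gabf

Derivation:
Hunk 1: at line 2 remove [zfr] add [szwl,cfif,qki] -> 8 lines: hvsn ohcsq szwl cfif qki gxxdj fjbou mee
Hunk 2: at line 5 remove [gxxdj] add [camcm,qde] -> 9 lines: hvsn ohcsq szwl cfif qki camcm qde fjbou mee
Hunk 3: at line 1 remove [ohcsq] add [takah] -> 9 lines: hvsn takah szwl cfif qki camcm qde fjbou mee
Hunk 4: at line 3 remove [qki,camcm,qde] add [aoth] -> 7 lines: hvsn takah szwl cfif aoth fjbou mee
Hunk 5: at line 4 remove [aoth] add [qtci,emquy,ppqn] -> 9 lines: hvsn takah szwl cfif qtci emquy ppqn fjbou mee
Hunk 6: at line 3 remove [cfif,qtci,emquy] add [ohej,vtty,gabf] -> 9 lines: hvsn takah szwl ohej vtty gabf ppqn fjbou mee
Hunk 7: at line 1 remove [szwl,ohej,vtty] add [cglwd] -> 7 lines: hvsn takah cglwd gabf ppqn fjbou mee
Final line 4: gabf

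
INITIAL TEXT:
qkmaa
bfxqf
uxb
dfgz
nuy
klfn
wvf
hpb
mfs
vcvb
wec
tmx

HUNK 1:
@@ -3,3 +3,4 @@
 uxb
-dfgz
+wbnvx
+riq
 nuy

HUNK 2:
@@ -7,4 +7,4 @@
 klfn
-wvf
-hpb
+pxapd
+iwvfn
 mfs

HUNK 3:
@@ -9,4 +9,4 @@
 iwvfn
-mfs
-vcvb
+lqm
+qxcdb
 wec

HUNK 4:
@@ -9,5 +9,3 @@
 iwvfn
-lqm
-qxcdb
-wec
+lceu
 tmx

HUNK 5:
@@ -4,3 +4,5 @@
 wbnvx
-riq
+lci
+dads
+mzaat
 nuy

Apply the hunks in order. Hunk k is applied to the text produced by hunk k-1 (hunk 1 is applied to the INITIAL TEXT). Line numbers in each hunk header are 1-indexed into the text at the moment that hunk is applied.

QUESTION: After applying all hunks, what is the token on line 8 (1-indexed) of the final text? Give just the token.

Hunk 1: at line 3 remove [dfgz] add [wbnvx,riq] -> 13 lines: qkmaa bfxqf uxb wbnvx riq nuy klfn wvf hpb mfs vcvb wec tmx
Hunk 2: at line 7 remove [wvf,hpb] add [pxapd,iwvfn] -> 13 lines: qkmaa bfxqf uxb wbnvx riq nuy klfn pxapd iwvfn mfs vcvb wec tmx
Hunk 3: at line 9 remove [mfs,vcvb] add [lqm,qxcdb] -> 13 lines: qkmaa bfxqf uxb wbnvx riq nuy klfn pxapd iwvfn lqm qxcdb wec tmx
Hunk 4: at line 9 remove [lqm,qxcdb,wec] add [lceu] -> 11 lines: qkmaa bfxqf uxb wbnvx riq nuy klfn pxapd iwvfn lceu tmx
Hunk 5: at line 4 remove [riq] add [lci,dads,mzaat] -> 13 lines: qkmaa bfxqf uxb wbnvx lci dads mzaat nuy klfn pxapd iwvfn lceu tmx
Final line 8: nuy

Answer: nuy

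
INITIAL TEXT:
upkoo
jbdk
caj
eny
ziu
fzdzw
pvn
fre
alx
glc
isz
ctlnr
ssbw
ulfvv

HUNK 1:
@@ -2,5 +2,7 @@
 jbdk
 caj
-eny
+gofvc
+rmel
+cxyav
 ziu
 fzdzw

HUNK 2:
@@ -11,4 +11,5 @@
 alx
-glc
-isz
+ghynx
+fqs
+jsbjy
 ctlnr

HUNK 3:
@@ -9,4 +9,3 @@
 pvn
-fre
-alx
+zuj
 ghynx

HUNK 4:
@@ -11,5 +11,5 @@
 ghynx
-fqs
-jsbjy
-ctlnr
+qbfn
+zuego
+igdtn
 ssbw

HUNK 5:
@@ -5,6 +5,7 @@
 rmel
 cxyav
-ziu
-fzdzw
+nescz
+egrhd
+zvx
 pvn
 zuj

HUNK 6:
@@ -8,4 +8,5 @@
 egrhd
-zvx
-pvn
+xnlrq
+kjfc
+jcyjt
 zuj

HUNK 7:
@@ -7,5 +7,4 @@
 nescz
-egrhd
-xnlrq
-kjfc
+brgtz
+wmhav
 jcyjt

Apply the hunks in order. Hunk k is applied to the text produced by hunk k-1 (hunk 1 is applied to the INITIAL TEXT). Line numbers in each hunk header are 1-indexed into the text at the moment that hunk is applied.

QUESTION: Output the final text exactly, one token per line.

Answer: upkoo
jbdk
caj
gofvc
rmel
cxyav
nescz
brgtz
wmhav
jcyjt
zuj
ghynx
qbfn
zuego
igdtn
ssbw
ulfvv

Derivation:
Hunk 1: at line 2 remove [eny] add [gofvc,rmel,cxyav] -> 16 lines: upkoo jbdk caj gofvc rmel cxyav ziu fzdzw pvn fre alx glc isz ctlnr ssbw ulfvv
Hunk 2: at line 11 remove [glc,isz] add [ghynx,fqs,jsbjy] -> 17 lines: upkoo jbdk caj gofvc rmel cxyav ziu fzdzw pvn fre alx ghynx fqs jsbjy ctlnr ssbw ulfvv
Hunk 3: at line 9 remove [fre,alx] add [zuj] -> 16 lines: upkoo jbdk caj gofvc rmel cxyav ziu fzdzw pvn zuj ghynx fqs jsbjy ctlnr ssbw ulfvv
Hunk 4: at line 11 remove [fqs,jsbjy,ctlnr] add [qbfn,zuego,igdtn] -> 16 lines: upkoo jbdk caj gofvc rmel cxyav ziu fzdzw pvn zuj ghynx qbfn zuego igdtn ssbw ulfvv
Hunk 5: at line 5 remove [ziu,fzdzw] add [nescz,egrhd,zvx] -> 17 lines: upkoo jbdk caj gofvc rmel cxyav nescz egrhd zvx pvn zuj ghynx qbfn zuego igdtn ssbw ulfvv
Hunk 6: at line 8 remove [zvx,pvn] add [xnlrq,kjfc,jcyjt] -> 18 lines: upkoo jbdk caj gofvc rmel cxyav nescz egrhd xnlrq kjfc jcyjt zuj ghynx qbfn zuego igdtn ssbw ulfvv
Hunk 7: at line 7 remove [egrhd,xnlrq,kjfc] add [brgtz,wmhav] -> 17 lines: upkoo jbdk caj gofvc rmel cxyav nescz brgtz wmhav jcyjt zuj ghynx qbfn zuego igdtn ssbw ulfvv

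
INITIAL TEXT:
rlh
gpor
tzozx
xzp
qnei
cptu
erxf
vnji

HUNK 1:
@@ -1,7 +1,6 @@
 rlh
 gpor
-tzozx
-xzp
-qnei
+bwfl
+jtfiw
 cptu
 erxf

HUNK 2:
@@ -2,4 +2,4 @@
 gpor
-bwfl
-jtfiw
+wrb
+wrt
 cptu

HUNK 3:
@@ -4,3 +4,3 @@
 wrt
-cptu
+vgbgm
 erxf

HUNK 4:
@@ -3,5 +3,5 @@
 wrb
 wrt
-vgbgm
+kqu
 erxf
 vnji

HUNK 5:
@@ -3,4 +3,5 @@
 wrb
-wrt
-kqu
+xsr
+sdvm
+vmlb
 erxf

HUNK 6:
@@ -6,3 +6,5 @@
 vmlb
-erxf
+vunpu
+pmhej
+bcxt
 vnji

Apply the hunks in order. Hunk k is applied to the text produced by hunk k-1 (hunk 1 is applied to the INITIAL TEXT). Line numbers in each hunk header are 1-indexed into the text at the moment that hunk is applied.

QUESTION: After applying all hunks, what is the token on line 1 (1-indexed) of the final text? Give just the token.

Hunk 1: at line 1 remove [tzozx,xzp,qnei] add [bwfl,jtfiw] -> 7 lines: rlh gpor bwfl jtfiw cptu erxf vnji
Hunk 2: at line 2 remove [bwfl,jtfiw] add [wrb,wrt] -> 7 lines: rlh gpor wrb wrt cptu erxf vnji
Hunk 3: at line 4 remove [cptu] add [vgbgm] -> 7 lines: rlh gpor wrb wrt vgbgm erxf vnji
Hunk 4: at line 3 remove [vgbgm] add [kqu] -> 7 lines: rlh gpor wrb wrt kqu erxf vnji
Hunk 5: at line 3 remove [wrt,kqu] add [xsr,sdvm,vmlb] -> 8 lines: rlh gpor wrb xsr sdvm vmlb erxf vnji
Hunk 6: at line 6 remove [erxf] add [vunpu,pmhej,bcxt] -> 10 lines: rlh gpor wrb xsr sdvm vmlb vunpu pmhej bcxt vnji
Final line 1: rlh

Answer: rlh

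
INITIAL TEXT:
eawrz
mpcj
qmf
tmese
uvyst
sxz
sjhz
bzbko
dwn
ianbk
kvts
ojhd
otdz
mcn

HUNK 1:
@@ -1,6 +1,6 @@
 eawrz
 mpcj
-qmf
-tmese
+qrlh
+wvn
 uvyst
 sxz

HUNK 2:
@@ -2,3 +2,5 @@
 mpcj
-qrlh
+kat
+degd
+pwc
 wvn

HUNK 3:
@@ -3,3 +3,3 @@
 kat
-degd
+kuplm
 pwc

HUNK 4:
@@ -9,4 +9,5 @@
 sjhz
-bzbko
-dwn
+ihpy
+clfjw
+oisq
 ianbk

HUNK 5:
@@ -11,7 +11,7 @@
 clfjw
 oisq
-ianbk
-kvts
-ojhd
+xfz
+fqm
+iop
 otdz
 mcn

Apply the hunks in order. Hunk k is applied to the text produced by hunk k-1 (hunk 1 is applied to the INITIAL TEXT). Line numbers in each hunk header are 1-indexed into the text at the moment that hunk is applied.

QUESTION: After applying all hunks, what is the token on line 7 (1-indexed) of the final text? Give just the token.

Hunk 1: at line 1 remove [qmf,tmese] add [qrlh,wvn] -> 14 lines: eawrz mpcj qrlh wvn uvyst sxz sjhz bzbko dwn ianbk kvts ojhd otdz mcn
Hunk 2: at line 2 remove [qrlh] add [kat,degd,pwc] -> 16 lines: eawrz mpcj kat degd pwc wvn uvyst sxz sjhz bzbko dwn ianbk kvts ojhd otdz mcn
Hunk 3: at line 3 remove [degd] add [kuplm] -> 16 lines: eawrz mpcj kat kuplm pwc wvn uvyst sxz sjhz bzbko dwn ianbk kvts ojhd otdz mcn
Hunk 4: at line 9 remove [bzbko,dwn] add [ihpy,clfjw,oisq] -> 17 lines: eawrz mpcj kat kuplm pwc wvn uvyst sxz sjhz ihpy clfjw oisq ianbk kvts ojhd otdz mcn
Hunk 5: at line 11 remove [ianbk,kvts,ojhd] add [xfz,fqm,iop] -> 17 lines: eawrz mpcj kat kuplm pwc wvn uvyst sxz sjhz ihpy clfjw oisq xfz fqm iop otdz mcn
Final line 7: uvyst

Answer: uvyst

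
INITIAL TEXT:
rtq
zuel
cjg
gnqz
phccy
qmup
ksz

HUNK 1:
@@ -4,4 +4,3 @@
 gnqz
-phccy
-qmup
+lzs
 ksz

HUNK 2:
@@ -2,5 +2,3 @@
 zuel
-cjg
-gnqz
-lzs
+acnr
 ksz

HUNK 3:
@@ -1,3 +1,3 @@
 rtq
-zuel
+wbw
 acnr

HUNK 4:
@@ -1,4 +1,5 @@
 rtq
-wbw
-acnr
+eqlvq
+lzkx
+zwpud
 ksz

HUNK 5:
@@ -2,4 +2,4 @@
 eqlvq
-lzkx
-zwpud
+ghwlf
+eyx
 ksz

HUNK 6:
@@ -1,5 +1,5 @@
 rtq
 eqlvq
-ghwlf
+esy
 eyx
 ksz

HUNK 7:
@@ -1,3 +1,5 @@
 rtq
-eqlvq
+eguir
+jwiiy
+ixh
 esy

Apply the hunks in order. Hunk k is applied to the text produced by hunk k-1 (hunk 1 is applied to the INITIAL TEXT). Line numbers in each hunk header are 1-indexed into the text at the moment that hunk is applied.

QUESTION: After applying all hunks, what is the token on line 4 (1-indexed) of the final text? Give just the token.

Answer: ixh

Derivation:
Hunk 1: at line 4 remove [phccy,qmup] add [lzs] -> 6 lines: rtq zuel cjg gnqz lzs ksz
Hunk 2: at line 2 remove [cjg,gnqz,lzs] add [acnr] -> 4 lines: rtq zuel acnr ksz
Hunk 3: at line 1 remove [zuel] add [wbw] -> 4 lines: rtq wbw acnr ksz
Hunk 4: at line 1 remove [wbw,acnr] add [eqlvq,lzkx,zwpud] -> 5 lines: rtq eqlvq lzkx zwpud ksz
Hunk 5: at line 2 remove [lzkx,zwpud] add [ghwlf,eyx] -> 5 lines: rtq eqlvq ghwlf eyx ksz
Hunk 6: at line 1 remove [ghwlf] add [esy] -> 5 lines: rtq eqlvq esy eyx ksz
Hunk 7: at line 1 remove [eqlvq] add [eguir,jwiiy,ixh] -> 7 lines: rtq eguir jwiiy ixh esy eyx ksz
Final line 4: ixh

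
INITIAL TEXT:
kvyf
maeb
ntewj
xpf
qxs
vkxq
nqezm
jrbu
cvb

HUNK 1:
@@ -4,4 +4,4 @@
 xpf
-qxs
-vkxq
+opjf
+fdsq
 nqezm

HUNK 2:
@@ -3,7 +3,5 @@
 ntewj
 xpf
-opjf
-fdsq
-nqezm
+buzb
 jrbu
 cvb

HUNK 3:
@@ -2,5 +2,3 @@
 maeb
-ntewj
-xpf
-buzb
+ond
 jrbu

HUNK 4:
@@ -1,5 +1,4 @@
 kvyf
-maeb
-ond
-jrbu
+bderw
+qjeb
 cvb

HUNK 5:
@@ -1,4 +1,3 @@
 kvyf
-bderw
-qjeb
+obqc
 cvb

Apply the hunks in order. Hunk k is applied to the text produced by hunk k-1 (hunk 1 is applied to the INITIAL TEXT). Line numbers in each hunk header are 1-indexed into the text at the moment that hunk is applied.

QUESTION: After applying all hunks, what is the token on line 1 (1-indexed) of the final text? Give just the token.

Answer: kvyf

Derivation:
Hunk 1: at line 4 remove [qxs,vkxq] add [opjf,fdsq] -> 9 lines: kvyf maeb ntewj xpf opjf fdsq nqezm jrbu cvb
Hunk 2: at line 3 remove [opjf,fdsq,nqezm] add [buzb] -> 7 lines: kvyf maeb ntewj xpf buzb jrbu cvb
Hunk 3: at line 2 remove [ntewj,xpf,buzb] add [ond] -> 5 lines: kvyf maeb ond jrbu cvb
Hunk 4: at line 1 remove [maeb,ond,jrbu] add [bderw,qjeb] -> 4 lines: kvyf bderw qjeb cvb
Hunk 5: at line 1 remove [bderw,qjeb] add [obqc] -> 3 lines: kvyf obqc cvb
Final line 1: kvyf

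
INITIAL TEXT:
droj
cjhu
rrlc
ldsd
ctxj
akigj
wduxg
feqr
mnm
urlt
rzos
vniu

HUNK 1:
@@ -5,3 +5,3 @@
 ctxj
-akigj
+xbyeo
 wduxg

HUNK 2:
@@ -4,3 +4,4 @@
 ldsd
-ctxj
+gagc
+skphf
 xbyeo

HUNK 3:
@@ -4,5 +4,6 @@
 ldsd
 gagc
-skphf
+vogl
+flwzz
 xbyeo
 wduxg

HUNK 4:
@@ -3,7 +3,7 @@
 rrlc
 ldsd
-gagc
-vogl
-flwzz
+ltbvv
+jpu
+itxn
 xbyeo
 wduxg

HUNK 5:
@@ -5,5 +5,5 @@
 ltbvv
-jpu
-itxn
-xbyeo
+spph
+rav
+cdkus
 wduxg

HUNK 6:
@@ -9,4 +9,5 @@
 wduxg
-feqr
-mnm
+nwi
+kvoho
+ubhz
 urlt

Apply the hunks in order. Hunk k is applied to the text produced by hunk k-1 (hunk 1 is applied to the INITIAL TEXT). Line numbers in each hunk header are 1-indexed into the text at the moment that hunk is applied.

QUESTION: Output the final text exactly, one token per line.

Answer: droj
cjhu
rrlc
ldsd
ltbvv
spph
rav
cdkus
wduxg
nwi
kvoho
ubhz
urlt
rzos
vniu

Derivation:
Hunk 1: at line 5 remove [akigj] add [xbyeo] -> 12 lines: droj cjhu rrlc ldsd ctxj xbyeo wduxg feqr mnm urlt rzos vniu
Hunk 2: at line 4 remove [ctxj] add [gagc,skphf] -> 13 lines: droj cjhu rrlc ldsd gagc skphf xbyeo wduxg feqr mnm urlt rzos vniu
Hunk 3: at line 4 remove [skphf] add [vogl,flwzz] -> 14 lines: droj cjhu rrlc ldsd gagc vogl flwzz xbyeo wduxg feqr mnm urlt rzos vniu
Hunk 4: at line 3 remove [gagc,vogl,flwzz] add [ltbvv,jpu,itxn] -> 14 lines: droj cjhu rrlc ldsd ltbvv jpu itxn xbyeo wduxg feqr mnm urlt rzos vniu
Hunk 5: at line 5 remove [jpu,itxn,xbyeo] add [spph,rav,cdkus] -> 14 lines: droj cjhu rrlc ldsd ltbvv spph rav cdkus wduxg feqr mnm urlt rzos vniu
Hunk 6: at line 9 remove [feqr,mnm] add [nwi,kvoho,ubhz] -> 15 lines: droj cjhu rrlc ldsd ltbvv spph rav cdkus wduxg nwi kvoho ubhz urlt rzos vniu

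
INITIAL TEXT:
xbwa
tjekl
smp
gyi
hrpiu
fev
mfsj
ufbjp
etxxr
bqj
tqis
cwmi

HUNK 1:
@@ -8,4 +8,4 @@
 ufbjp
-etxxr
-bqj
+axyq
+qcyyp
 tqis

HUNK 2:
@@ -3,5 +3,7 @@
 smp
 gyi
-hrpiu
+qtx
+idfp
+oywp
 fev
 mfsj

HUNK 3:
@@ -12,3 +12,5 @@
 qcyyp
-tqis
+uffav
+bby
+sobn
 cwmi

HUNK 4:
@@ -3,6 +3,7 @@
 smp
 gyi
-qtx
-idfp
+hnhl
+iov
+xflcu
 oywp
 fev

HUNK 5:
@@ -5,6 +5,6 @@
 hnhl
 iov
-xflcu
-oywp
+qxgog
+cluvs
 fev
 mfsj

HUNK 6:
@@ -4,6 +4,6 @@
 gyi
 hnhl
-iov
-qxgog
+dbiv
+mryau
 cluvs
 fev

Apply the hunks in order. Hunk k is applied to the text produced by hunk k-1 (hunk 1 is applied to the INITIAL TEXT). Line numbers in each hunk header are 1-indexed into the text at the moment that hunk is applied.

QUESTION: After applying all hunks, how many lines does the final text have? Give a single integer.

Answer: 17

Derivation:
Hunk 1: at line 8 remove [etxxr,bqj] add [axyq,qcyyp] -> 12 lines: xbwa tjekl smp gyi hrpiu fev mfsj ufbjp axyq qcyyp tqis cwmi
Hunk 2: at line 3 remove [hrpiu] add [qtx,idfp,oywp] -> 14 lines: xbwa tjekl smp gyi qtx idfp oywp fev mfsj ufbjp axyq qcyyp tqis cwmi
Hunk 3: at line 12 remove [tqis] add [uffav,bby,sobn] -> 16 lines: xbwa tjekl smp gyi qtx idfp oywp fev mfsj ufbjp axyq qcyyp uffav bby sobn cwmi
Hunk 4: at line 3 remove [qtx,idfp] add [hnhl,iov,xflcu] -> 17 lines: xbwa tjekl smp gyi hnhl iov xflcu oywp fev mfsj ufbjp axyq qcyyp uffav bby sobn cwmi
Hunk 5: at line 5 remove [xflcu,oywp] add [qxgog,cluvs] -> 17 lines: xbwa tjekl smp gyi hnhl iov qxgog cluvs fev mfsj ufbjp axyq qcyyp uffav bby sobn cwmi
Hunk 6: at line 4 remove [iov,qxgog] add [dbiv,mryau] -> 17 lines: xbwa tjekl smp gyi hnhl dbiv mryau cluvs fev mfsj ufbjp axyq qcyyp uffav bby sobn cwmi
Final line count: 17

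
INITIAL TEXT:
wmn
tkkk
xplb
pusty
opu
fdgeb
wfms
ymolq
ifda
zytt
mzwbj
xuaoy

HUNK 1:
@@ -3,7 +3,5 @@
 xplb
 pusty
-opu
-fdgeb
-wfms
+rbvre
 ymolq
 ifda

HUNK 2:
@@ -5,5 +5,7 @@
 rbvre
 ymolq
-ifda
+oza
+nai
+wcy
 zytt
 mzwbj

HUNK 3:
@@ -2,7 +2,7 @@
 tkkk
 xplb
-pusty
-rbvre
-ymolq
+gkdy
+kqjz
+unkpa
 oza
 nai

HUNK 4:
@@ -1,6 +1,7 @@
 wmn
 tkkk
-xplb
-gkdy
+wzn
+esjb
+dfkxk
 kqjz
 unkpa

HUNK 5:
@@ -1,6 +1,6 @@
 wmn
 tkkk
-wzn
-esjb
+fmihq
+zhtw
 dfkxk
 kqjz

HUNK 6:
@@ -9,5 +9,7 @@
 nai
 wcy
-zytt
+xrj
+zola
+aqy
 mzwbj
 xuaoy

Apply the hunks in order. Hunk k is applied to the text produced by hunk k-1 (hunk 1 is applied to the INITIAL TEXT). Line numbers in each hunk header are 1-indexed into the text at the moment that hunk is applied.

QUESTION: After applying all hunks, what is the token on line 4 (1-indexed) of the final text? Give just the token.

Answer: zhtw

Derivation:
Hunk 1: at line 3 remove [opu,fdgeb,wfms] add [rbvre] -> 10 lines: wmn tkkk xplb pusty rbvre ymolq ifda zytt mzwbj xuaoy
Hunk 2: at line 5 remove [ifda] add [oza,nai,wcy] -> 12 lines: wmn tkkk xplb pusty rbvre ymolq oza nai wcy zytt mzwbj xuaoy
Hunk 3: at line 2 remove [pusty,rbvre,ymolq] add [gkdy,kqjz,unkpa] -> 12 lines: wmn tkkk xplb gkdy kqjz unkpa oza nai wcy zytt mzwbj xuaoy
Hunk 4: at line 1 remove [xplb,gkdy] add [wzn,esjb,dfkxk] -> 13 lines: wmn tkkk wzn esjb dfkxk kqjz unkpa oza nai wcy zytt mzwbj xuaoy
Hunk 5: at line 1 remove [wzn,esjb] add [fmihq,zhtw] -> 13 lines: wmn tkkk fmihq zhtw dfkxk kqjz unkpa oza nai wcy zytt mzwbj xuaoy
Hunk 6: at line 9 remove [zytt] add [xrj,zola,aqy] -> 15 lines: wmn tkkk fmihq zhtw dfkxk kqjz unkpa oza nai wcy xrj zola aqy mzwbj xuaoy
Final line 4: zhtw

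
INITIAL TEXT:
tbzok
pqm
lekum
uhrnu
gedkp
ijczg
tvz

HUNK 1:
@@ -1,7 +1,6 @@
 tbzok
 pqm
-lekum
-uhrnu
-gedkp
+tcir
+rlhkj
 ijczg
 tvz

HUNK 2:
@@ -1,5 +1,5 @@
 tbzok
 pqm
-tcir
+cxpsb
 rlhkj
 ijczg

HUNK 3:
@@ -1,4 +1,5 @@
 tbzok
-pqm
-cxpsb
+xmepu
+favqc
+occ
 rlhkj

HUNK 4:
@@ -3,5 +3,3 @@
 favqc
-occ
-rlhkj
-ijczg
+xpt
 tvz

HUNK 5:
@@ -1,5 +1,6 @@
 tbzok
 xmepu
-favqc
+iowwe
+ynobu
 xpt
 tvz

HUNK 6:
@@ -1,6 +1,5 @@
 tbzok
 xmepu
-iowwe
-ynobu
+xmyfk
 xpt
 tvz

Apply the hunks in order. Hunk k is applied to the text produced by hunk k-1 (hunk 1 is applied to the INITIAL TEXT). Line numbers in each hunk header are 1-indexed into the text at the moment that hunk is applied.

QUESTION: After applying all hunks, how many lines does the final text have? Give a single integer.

Answer: 5

Derivation:
Hunk 1: at line 1 remove [lekum,uhrnu,gedkp] add [tcir,rlhkj] -> 6 lines: tbzok pqm tcir rlhkj ijczg tvz
Hunk 2: at line 1 remove [tcir] add [cxpsb] -> 6 lines: tbzok pqm cxpsb rlhkj ijczg tvz
Hunk 3: at line 1 remove [pqm,cxpsb] add [xmepu,favqc,occ] -> 7 lines: tbzok xmepu favqc occ rlhkj ijczg tvz
Hunk 4: at line 3 remove [occ,rlhkj,ijczg] add [xpt] -> 5 lines: tbzok xmepu favqc xpt tvz
Hunk 5: at line 1 remove [favqc] add [iowwe,ynobu] -> 6 lines: tbzok xmepu iowwe ynobu xpt tvz
Hunk 6: at line 1 remove [iowwe,ynobu] add [xmyfk] -> 5 lines: tbzok xmepu xmyfk xpt tvz
Final line count: 5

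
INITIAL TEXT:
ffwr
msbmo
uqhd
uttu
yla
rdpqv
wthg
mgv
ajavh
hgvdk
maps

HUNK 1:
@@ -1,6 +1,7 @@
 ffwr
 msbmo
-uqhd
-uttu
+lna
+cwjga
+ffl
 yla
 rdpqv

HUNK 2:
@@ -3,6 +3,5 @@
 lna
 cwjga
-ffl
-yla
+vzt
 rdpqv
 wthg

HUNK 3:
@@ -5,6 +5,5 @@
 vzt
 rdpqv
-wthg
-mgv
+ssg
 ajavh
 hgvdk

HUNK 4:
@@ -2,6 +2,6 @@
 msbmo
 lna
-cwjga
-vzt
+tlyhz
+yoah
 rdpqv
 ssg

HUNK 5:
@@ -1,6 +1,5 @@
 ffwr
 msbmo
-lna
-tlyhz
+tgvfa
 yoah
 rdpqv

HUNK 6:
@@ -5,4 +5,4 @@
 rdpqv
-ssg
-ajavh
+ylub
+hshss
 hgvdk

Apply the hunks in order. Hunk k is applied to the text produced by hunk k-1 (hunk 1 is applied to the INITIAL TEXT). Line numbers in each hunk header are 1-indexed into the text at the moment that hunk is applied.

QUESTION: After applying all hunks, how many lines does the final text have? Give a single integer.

Hunk 1: at line 1 remove [uqhd,uttu] add [lna,cwjga,ffl] -> 12 lines: ffwr msbmo lna cwjga ffl yla rdpqv wthg mgv ajavh hgvdk maps
Hunk 2: at line 3 remove [ffl,yla] add [vzt] -> 11 lines: ffwr msbmo lna cwjga vzt rdpqv wthg mgv ajavh hgvdk maps
Hunk 3: at line 5 remove [wthg,mgv] add [ssg] -> 10 lines: ffwr msbmo lna cwjga vzt rdpqv ssg ajavh hgvdk maps
Hunk 4: at line 2 remove [cwjga,vzt] add [tlyhz,yoah] -> 10 lines: ffwr msbmo lna tlyhz yoah rdpqv ssg ajavh hgvdk maps
Hunk 5: at line 1 remove [lna,tlyhz] add [tgvfa] -> 9 lines: ffwr msbmo tgvfa yoah rdpqv ssg ajavh hgvdk maps
Hunk 6: at line 5 remove [ssg,ajavh] add [ylub,hshss] -> 9 lines: ffwr msbmo tgvfa yoah rdpqv ylub hshss hgvdk maps
Final line count: 9

Answer: 9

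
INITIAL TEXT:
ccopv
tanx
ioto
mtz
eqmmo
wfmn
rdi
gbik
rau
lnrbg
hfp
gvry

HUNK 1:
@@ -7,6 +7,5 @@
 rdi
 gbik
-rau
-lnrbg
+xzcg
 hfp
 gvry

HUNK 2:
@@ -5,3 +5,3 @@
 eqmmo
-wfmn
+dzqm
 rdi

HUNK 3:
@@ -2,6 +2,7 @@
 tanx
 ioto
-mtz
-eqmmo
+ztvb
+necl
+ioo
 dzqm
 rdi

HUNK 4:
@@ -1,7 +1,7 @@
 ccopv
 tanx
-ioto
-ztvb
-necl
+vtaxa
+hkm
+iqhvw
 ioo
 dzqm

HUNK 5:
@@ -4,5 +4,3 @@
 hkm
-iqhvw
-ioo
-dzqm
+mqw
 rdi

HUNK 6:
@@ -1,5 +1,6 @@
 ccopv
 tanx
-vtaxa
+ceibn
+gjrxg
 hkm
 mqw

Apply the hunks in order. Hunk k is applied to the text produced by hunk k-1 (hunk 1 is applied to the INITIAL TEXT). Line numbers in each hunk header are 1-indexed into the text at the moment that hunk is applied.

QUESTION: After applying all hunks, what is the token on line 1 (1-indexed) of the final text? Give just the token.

Answer: ccopv

Derivation:
Hunk 1: at line 7 remove [rau,lnrbg] add [xzcg] -> 11 lines: ccopv tanx ioto mtz eqmmo wfmn rdi gbik xzcg hfp gvry
Hunk 2: at line 5 remove [wfmn] add [dzqm] -> 11 lines: ccopv tanx ioto mtz eqmmo dzqm rdi gbik xzcg hfp gvry
Hunk 3: at line 2 remove [mtz,eqmmo] add [ztvb,necl,ioo] -> 12 lines: ccopv tanx ioto ztvb necl ioo dzqm rdi gbik xzcg hfp gvry
Hunk 4: at line 1 remove [ioto,ztvb,necl] add [vtaxa,hkm,iqhvw] -> 12 lines: ccopv tanx vtaxa hkm iqhvw ioo dzqm rdi gbik xzcg hfp gvry
Hunk 5: at line 4 remove [iqhvw,ioo,dzqm] add [mqw] -> 10 lines: ccopv tanx vtaxa hkm mqw rdi gbik xzcg hfp gvry
Hunk 6: at line 1 remove [vtaxa] add [ceibn,gjrxg] -> 11 lines: ccopv tanx ceibn gjrxg hkm mqw rdi gbik xzcg hfp gvry
Final line 1: ccopv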